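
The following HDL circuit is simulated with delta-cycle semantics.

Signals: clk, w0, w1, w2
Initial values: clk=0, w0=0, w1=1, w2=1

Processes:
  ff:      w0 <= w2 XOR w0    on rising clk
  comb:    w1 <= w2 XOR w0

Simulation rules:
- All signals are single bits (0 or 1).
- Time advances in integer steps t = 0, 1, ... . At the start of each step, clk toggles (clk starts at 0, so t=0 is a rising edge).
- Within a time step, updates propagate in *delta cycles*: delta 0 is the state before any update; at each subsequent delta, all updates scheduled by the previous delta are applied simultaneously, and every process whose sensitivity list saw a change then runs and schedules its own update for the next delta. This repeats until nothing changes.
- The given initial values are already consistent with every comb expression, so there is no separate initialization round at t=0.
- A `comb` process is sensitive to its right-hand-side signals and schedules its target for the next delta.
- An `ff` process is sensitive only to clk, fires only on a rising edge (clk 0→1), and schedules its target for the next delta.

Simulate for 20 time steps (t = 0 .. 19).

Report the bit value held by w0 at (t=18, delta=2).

0

[bits: w2,w1,w0,clk]
t=0: Δ0=1100 Δ1=1101 Δ2=1111 Δ3=1011 | 3Δ
t=1: Δ0=1011 Δ1=1010 | 1Δ
t=2: Δ0=1010 Δ1=1011 Δ2=1001 Δ3=1101 | 3Δ
t=3: Δ0=1101 Δ1=1100 | 1Δ
t=4: Δ0=1100 Δ1=1101 Δ2=1111 Δ3=1011 | 3Δ
t=5: Δ0=1011 Δ1=1010 | 1Δ
t=6: Δ0=1010 Δ1=1011 Δ2=1001 Δ3=1101 | 3Δ
t=7: Δ0=1101 Δ1=1100 | 1Δ
t=8: Δ0=1100 Δ1=1101 Δ2=1111 Δ3=1011 | 3Δ
t=9: Δ0=1011 Δ1=1010 | 1Δ
t=10: Δ0=1010 Δ1=1011 Δ2=1001 Δ3=1101 | 3Δ
t=11: Δ0=1101 Δ1=1100 | 1Δ
t=12: Δ0=1100 Δ1=1101 Δ2=1111 Δ3=1011 | 3Δ
t=13: Δ0=1011 Δ1=1010 | 1Δ
t=14: Δ0=1010 Δ1=1011 Δ2=1001 Δ3=1101 | 3Δ
t=15: Δ0=1101 Δ1=1100 | 1Δ
t=16: Δ0=1100 Δ1=1101 Δ2=1111 Δ3=1011 | 3Δ
t=17: Δ0=1011 Δ1=1010 | 1Δ
t=18: Δ0=1010 Δ1=1011 Δ2=1001 Δ3=1101 | 3Δ
t=19: Δ0=1101 Δ1=1100 | 1Δ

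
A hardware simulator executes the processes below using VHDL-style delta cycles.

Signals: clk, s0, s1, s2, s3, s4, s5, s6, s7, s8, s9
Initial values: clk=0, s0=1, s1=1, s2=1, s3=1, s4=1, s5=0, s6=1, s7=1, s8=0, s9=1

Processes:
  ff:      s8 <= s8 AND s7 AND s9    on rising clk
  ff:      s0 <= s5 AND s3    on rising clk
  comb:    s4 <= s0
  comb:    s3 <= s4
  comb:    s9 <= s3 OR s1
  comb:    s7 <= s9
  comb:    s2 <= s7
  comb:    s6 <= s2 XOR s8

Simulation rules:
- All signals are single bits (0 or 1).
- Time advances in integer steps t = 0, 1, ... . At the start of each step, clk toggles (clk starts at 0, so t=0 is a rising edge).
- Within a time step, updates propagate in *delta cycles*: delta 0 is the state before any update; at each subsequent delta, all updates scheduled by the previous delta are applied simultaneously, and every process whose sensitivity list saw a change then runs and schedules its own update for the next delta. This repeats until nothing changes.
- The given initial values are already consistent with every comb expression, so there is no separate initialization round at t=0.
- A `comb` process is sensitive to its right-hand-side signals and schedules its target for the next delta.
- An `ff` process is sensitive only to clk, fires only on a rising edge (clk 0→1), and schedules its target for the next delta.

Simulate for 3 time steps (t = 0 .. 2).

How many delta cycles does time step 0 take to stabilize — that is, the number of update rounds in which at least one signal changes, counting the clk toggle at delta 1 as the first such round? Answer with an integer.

t0.Δ0 s1=1 s8=0 s3=1 s0=1 s4=1 s6=1 clk=0 s9=1 s2=1 s5=0 s7=1
t0.Δ1 s1=1 s8=0 s3=1 s0=1 s4=1 s6=1 clk=1 s9=1 s2=1 s5=0 s7=1
t0.Δ2 s1=1 s8=0 s3=1 s0=0 s4=1 s6=1 clk=1 s9=1 s2=1 s5=0 s7=1
t0.Δ3 s1=1 s8=0 s3=1 s0=0 s4=0 s6=1 clk=1 s9=1 s2=1 s5=0 s7=1
t0.Δ4 s1=1 s8=0 s3=0 s0=0 s4=0 s6=1 clk=1 s9=1 s2=1 s5=0 s7=1
t1.Δ0 s1=1 s8=0 s3=0 s0=0 s4=0 s6=1 clk=1 s9=1 s2=1 s5=0 s7=1
t1.Δ1 s1=1 s8=0 s3=0 s0=0 s4=0 s6=1 clk=0 s9=1 s2=1 s5=0 s7=1
t2.Δ0 s1=1 s8=0 s3=0 s0=0 s4=0 s6=1 clk=0 s9=1 s2=1 s5=0 s7=1
t2.Δ1 s1=1 s8=0 s3=0 s0=0 s4=0 s6=1 clk=1 s9=1 s2=1 s5=0 s7=1

4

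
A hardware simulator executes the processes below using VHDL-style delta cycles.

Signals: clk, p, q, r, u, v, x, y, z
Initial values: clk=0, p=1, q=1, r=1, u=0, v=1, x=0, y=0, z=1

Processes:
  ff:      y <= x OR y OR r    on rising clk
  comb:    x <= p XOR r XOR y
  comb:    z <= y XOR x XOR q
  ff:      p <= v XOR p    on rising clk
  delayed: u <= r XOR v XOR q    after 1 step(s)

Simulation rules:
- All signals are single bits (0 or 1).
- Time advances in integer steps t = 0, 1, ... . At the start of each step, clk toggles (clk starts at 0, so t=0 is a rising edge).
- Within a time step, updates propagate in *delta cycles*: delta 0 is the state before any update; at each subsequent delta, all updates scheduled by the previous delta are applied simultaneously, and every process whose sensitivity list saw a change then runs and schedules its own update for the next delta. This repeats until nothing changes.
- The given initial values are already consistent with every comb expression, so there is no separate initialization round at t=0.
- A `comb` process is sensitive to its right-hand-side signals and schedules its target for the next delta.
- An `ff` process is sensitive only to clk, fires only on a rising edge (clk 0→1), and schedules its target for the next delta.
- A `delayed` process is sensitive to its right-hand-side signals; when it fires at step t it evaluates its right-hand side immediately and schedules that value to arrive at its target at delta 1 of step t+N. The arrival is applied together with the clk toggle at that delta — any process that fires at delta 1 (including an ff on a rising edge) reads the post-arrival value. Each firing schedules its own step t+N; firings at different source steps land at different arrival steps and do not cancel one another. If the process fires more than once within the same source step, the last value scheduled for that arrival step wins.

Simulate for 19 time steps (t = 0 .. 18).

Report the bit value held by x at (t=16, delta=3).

t=0 Δ0: v=1 clk=0 y=0 q=1 u=0 z=1 p=1 x=0 r=1
  Δ1: clk:0→1
  Δ2: y:0→1, p:1→0
  Δ3: z:1→0
  (3Δ to stable)
t=1 Δ0: v=1 clk=1 y=1 q=1 u=0 z=0 p=0 x=0 r=1
  Δ1: clk:1→0
  (1Δ to stable)
t=2 Δ0: v=1 clk=0 y=1 q=1 u=0 z=0 p=0 x=0 r=1
  Δ1: clk:0→1
  Δ2: p:0→1
  Δ3: x:0→1
  Δ4: z:0→1
  (4Δ to stable)
t=3 Δ0: v=1 clk=1 y=1 q=1 u=0 z=1 p=1 x=1 r=1
  Δ1: clk:1→0
  (1Δ to stable)
t=4 Δ0: v=1 clk=0 y=1 q=1 u=0 z=1 p=1 x=1 r=1
  Δ1: clk:0→1
  Δ2: p:1→0
  Δ3: x:1→0
  Δ4: z:1→0
  (4Δ to stable)
t=5 Δ0: v=1 clk=1 y=1 q=1 u=0 z=0 p=0 x=0 r=1
  Δ1: clk:1→0
  (1Δ to stable)
t=6 Δ0: v=1 clk=0 y=1 q=1 u=0 z=0 p=0 x=0 r=1
  Δ1: clk:0→1
  Δ2: p:0→1
  Δ3: x:0→1
  Δ4: z:0→1
  (4Δ to stable)
t=7 Δ0: v=1 clk=1 y=1 q=1 u=0 z=1 p=1 x=1 r=1
  Δ1: clk:1→0
  (1Δ to stable)
t=8 Δ0: v=1 clk=0 y=1 q=1 u=0 z=1 p=1 x=1 r=1
  Δ1: clk:0→1
  Δ2: p:1→0
  Δ3: x:1→0
  Δ4: z:1→0
  (4Δ to stable)
t=9 Δ0: v=1 clk=1 y=1 q=1 u=0 z=0 p=0 x=0 r=1
  Δ1: clk:1→0
  (1Δ to stable)
t=10 Δ0: v=1 clk=0 y=1 q=1 u=0 z=0 p=0 x=0 r=1
  Δ1: clk:0→1
  Δ2: p:0→1
  Δ3: x:0→1
  Δ4: z:0→1
  (4Δ to stable)
t=11 Δ0: v=1 clk=1 y=1 q=1 u=0 z=1 p=1 x=1 r=1
  Δ1: clk:1→0
  (1Δ to stable)
t=12 Δ0: v=1 clk=0 y=1 q=1 u=0 z=1 p=1 x=1 r=1
  Δ1: clk:0→1
  Δ2: p:1→0
  Δ3: x:1→0
  Δ4: z:1→0
  (4Δ to stable)
t=13 Δ0: v=1 clk=1 y=1 q=1 u=0 z=0 p=0 x=0 r=1
  Δ1: clk:1→0
  (1Δ to stable)
t=14 Δ0: v=1 clk=0 y=1 q=1 u=0 z=0 p=0 x=0 r=1
  Δ1: clk:0→1
  Δ2: p:0→1
  Δ3: x:0→1
  Δ4: z:0→1
  (4Δ to stable)
t=15 Δ0: v=1 clk=1 y=1 q=1 u=0 z=1 p=1 x=1 r=1
  Δ1: clk:1→0
  (1Δ to stable)
t=16 Δ0: v=1 clk=0 y=1 q=1 u=0 z=1 p=1 x=1 r=1
  Δ1: clk:0→1
  Δ2: p:1→0
  Δ3: x:1→0
  Δ4: z:1→0
  (4Δ to stable)
t=17 Δ0: v=1 clk=1 y=1 q=1 u=0 z=0 p=0 x=0 r=1
  Δ1: clk:1→0
  (1Δ to stable)
t=18 Δ0: v=1 clk=0 y=1 q=1 u=0 z=0 p=0 x=0 r=1
  Δ1: clk:0→1
  Δ2: p:0→1
  Δ3: x:0→1
  Δ4: z:0→1
  (4Δ to stable)

0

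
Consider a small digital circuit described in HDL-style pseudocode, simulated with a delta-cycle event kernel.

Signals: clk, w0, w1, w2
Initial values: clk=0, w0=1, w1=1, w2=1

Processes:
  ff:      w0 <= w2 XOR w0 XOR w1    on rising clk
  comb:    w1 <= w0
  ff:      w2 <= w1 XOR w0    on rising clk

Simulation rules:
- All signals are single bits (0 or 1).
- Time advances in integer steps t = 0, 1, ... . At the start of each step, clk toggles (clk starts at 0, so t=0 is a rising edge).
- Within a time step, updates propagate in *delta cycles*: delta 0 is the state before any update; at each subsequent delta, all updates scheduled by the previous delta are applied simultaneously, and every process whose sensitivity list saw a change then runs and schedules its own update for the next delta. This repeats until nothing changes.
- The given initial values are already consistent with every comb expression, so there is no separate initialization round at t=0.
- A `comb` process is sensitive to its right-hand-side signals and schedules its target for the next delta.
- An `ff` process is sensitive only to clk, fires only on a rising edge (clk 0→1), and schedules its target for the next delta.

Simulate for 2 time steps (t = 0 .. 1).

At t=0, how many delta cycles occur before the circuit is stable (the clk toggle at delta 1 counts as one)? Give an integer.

t0.Δ0 clk=0 w1=1 w0=1 w2=1
t0.Δ1 clk=1 w1=1 w0=1 w2=1
t0.Δ2 clk=1 w1=1 w0=1 w2=0
t1.Δ0 clk=1 w1=1 w0=1 w2=0
t1.Δ1 clk=0 w1=1 w0=1 w2=0

2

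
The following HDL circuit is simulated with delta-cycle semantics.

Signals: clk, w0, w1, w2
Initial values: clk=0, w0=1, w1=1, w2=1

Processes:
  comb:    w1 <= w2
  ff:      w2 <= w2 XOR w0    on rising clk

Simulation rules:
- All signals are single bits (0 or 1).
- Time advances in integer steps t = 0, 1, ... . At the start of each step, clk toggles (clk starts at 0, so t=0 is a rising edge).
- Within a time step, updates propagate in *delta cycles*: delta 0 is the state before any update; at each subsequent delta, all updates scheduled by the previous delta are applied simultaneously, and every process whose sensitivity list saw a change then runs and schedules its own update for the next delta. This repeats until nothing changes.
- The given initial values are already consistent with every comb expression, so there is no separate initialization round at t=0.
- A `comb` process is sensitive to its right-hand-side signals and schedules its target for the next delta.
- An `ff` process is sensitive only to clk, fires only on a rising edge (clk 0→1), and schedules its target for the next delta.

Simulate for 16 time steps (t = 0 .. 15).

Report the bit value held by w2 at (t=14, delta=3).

1

t=0 Δ0: w2=1 w0=1 clk=0 w1=1
  Δ1: clk:0→1
  Δ2: w2:1→0
  Δ3: w1:1→0
  (3Δ to stable)
t=1 Δ0: w2=0 w0=1 clk=1 w1=0
  Δ1: clk:1→0
  (1Δ to stable)
t=2 Δ0: w2=0 w0=1 clk=0 w1=0
  Δ1: clk:0→1
  Δ2: w2:0→1
  Δ3: w1:0→1
  (3Δ to stable)
t=3 Δ0: w2=1 w0=1 clk=1 w1=1
  Δ1: clk:1→0
  (1Δ to stable)
t=4 Δ0: w2=1 w0=1 clk=0 w1=1
  Δ1: clk:0→1
  Δ2: w2:1→0
  Δ3: w1:1→0
  (3Δ to stable)
t=5 Δ0: w2=0 w0=1 clk=1 w1=0
  Δ1: clk:1→0
  (1Δ to stable)
t=6 Δ0: w2=0 w0=1 clk=0 w1=0
  Δ1: clk:0→1
  Δ2: w2:0→1
  Δ3: w1:0→1
  (3Δ to stable)
t=7 Δ0: w2=1 w0=1 clk=1 w1=1
  Δ1: clk:1→0
  (1Δ to stable)
t=8 Δ0: w2=1 w0=1 clk=0 w1=1
  Δ1: clk:0→1
  Δ2: w2:1→0
  Δ3: w1:1→0
  (3Δ to stable)
t=9 Δ0: w2=0 w0=1 clk=1 w1=0
  Δ1: clk:1→0
  (1Δ to stable)
t=10 Δ0: w2=0 w0=1 clk=0 w1=0
  Δ1: clk:0→1
  Δ2: w2:0→1
  Δ3: w1:0→1
  (3Δ to stable)
t=11 Δ0: w2=1 w0=1 clk=1 w1=1
  Δ1: clk:1→0
  (1Δ to stable)
t=12 Δ0: w2=1 w0=1 clk=0 w1=1
  Δ1: clk:0→1
  Δ2: w2:1→0
  Δ3: w1:1→0
  (3Δ to stable)
t=13 Δ0: w2=0 w0=1 clk=1 w1=0
  Δ1: clk:1→0
  (1Δ to stable)
t=14 Δ0: w2=0 w0=1 clk=0 w1=0
  Δ1: clk:0→1
  Δ2: w2:0→1
  Δ3: w1:0→1
  (3Δ to stable)
t=15 Δ0: w2=1 w0=1 clk=1 w1=1
  Δ1: clk:1→0
  (1Δ to stable)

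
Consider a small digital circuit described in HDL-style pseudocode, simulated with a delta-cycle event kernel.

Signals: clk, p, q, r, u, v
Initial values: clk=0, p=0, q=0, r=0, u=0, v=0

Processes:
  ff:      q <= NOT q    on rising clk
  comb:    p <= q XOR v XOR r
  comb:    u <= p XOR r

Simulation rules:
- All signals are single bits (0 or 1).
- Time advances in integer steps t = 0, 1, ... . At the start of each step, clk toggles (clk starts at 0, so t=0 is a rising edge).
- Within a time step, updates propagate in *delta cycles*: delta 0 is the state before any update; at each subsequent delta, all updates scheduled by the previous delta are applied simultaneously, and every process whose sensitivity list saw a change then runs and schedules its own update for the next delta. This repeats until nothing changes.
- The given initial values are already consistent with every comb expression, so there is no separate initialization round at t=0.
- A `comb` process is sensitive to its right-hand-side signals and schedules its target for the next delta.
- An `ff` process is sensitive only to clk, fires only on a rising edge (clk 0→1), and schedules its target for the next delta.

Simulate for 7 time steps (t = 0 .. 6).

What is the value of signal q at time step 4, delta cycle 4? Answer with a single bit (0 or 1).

t=0 Δ0: v=0 u=0 q=0 p=0 r=0 clk=0
  Δ1: clk:0→1
  Δ2: q:0→1
  Δ3: p:0→1
  Δ4: u:0→1
  (4Δ to stable)
t=1 Δ0: v=0 u=1 q=1 p=1 r=0 clk=1
  Δ1: clk:1→0
  (1Δ to stable)
t=2 Δ0: v=0 u=1 q=1 p=1 r=0 clk=0
  Δ1: clk:0→1
  Δ2: q:1→0
  Δ3: p:1→0
  Δ4: u:1→0
  (4Δ to stable)
t=3 Δ0: v=0 u=0 q=0 p=0 r=0 clk=1
  Δ1: clk:1→0
  (1Δ to stable)
t=4 Δ0: v=0 u=0 q=0 p=0 r=0 clk=0
  Δ1: clk:0→1
  Δ2: q:0→1
  Δ3: p:0→1
  Δ4: u:0→1
  (4Δ to stable)
t=5 Δ0: v=0 u=1 q=1 p=1 r=0 clk=1
  Δ1: clk:1→0
  (1Δ to stable)
t=6 Δ0: v=0 u=1 q=1 p=1 r=0 clk=0
  Δ1: clk:0→1
  Δ2: q:1→0
  Δ3: p:1→0
  Δ4: u:1→0
  (4Δ to stable)

1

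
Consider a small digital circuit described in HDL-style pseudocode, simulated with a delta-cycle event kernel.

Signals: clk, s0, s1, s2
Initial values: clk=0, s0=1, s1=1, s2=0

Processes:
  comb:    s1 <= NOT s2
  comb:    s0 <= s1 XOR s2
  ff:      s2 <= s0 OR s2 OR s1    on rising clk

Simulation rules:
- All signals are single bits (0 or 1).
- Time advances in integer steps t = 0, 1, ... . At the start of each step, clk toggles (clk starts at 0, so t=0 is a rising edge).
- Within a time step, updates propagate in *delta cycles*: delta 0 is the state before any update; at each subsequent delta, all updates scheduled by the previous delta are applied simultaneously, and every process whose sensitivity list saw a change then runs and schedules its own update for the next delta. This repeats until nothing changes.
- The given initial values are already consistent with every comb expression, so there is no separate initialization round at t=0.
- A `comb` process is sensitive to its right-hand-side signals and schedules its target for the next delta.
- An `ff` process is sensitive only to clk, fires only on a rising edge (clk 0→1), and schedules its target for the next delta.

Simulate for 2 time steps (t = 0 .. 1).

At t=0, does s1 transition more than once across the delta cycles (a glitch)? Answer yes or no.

no

[bits: s1,s2,s0,clk]
t=0: Δ0=1010 Δ1=1011 Δ2=1111 Δ3=0101 Δ4=0111 | 4Δ
t=1: Δ0=0111 Δ1=0110 | 1Δ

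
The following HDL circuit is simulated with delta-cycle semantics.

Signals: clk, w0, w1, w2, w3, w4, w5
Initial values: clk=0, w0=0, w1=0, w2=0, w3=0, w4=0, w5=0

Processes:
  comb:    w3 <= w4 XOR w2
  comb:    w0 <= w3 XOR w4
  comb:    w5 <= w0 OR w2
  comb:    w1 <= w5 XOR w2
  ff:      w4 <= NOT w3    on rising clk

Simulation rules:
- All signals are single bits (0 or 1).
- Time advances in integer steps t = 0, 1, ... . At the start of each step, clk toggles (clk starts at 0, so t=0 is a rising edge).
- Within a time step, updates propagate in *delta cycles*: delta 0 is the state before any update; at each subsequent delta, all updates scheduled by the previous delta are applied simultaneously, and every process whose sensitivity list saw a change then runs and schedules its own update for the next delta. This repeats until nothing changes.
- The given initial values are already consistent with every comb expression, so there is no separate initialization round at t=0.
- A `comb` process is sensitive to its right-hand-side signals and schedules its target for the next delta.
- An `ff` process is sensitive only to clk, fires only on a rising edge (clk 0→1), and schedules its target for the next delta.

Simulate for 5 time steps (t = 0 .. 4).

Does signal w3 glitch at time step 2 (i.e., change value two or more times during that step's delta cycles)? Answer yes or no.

no

[bits: clk,w0,w5,w3,w4,w1,w2]
t=0: Δ0=0000000 Δ1=1000000 Δ2=1000100 Δ3=1101100 Δ4=1011100 Δ5=1001110 Δ6=1001100 | 6Δ
t=1: Δ0=1001100 Δ1=0001100 | 1Δ
t=2: Δ0=0001100 Δ1=1001100 Δ2=1001000 Δ3=1100000 Δ4=1010000 Δ5=1000010 Δ6=1000000 | 6Δ
t=3: Δ0=1000000 Δ1=0000000 | 1Δ
t=4: Δ0=0000000 Δ1=1000000 Δ2=1000100 Δ3=1101100 Δ4=1011100 Δ5=1001110 Δ6=1001100 | 6Δ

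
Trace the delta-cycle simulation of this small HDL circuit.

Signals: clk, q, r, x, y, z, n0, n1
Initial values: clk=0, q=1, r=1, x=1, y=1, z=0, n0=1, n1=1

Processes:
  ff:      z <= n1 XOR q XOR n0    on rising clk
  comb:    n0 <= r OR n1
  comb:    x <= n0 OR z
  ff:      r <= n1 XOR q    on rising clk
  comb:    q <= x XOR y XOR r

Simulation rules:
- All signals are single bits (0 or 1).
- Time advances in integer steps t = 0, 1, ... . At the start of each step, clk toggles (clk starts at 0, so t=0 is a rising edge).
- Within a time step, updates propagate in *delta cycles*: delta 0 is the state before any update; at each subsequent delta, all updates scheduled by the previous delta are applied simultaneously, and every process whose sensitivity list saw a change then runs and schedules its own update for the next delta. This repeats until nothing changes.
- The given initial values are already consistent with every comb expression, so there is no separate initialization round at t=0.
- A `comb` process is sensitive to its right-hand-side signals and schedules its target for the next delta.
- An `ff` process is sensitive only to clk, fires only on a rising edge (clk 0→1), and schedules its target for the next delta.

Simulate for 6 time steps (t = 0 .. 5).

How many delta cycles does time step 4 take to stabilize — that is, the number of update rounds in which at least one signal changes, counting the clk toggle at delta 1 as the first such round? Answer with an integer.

3

t0.Δ0 z=0 q=1 r=1 y=1 x=1 n0=1 n1=1 clk=0
t0.Δ1 z=0 q=1 r=1 y=1 x=1 n0=1 n1=1 clk=1
t0.Δ2 z=1 q=1 r=0 y=1 x=1 n0=1 n1=1 clk=1
t0.Δ3 z=1 q=0 r=0 y=1 x=1 n0=1 n1=1 clk=1
t1.Δ0 z=1 q=0 r=0 y=1 x=1 n0=1 n1=1 clk=1
t1.Δ1 z=1 q=0 r=0 y=1 x=1 n0=1 n1=1 clk=0
t2.Δ0 z=1 q=0 r=0 y=1 x=1 n0=1 n1=1 clk=0
t2.Δ1 z=1 q=0 r=0 y=1 x=1 n0=1 n1=1 clk=1
t2.Δ2 z=0 q=0 r=1 y=1 x=1 n0=1 n1=1 clk=1
t2.Δ3 z=0 q=1 r=1 y=1 x=1 n0=1 n1=1 clk=1
t3.Δ0 z=0 q=1 r=1 y=1 x=1 n0=1 n1=1 clk=1
t3.Δ1 z=0 q=1 r=1 y=1 x=1 n0=1 n1=1 clk=0
t4.Δ0 z=0 q=1 r=1 y=1 x=1 n0=1 n1=1 clk=0
t4.Δ1 z=0 q=1 r=1 y=1 x=1 n0=1 n1=1 clk=1
t4.Δ2 z=1 q=1 r=0 y=1 x=1 n0=1 n1=1 clk=1
t4.Δ3 z=1 q=0 r=0 y=1 x=1 n0=1 n1=1 clk=1
t5.Δ0 z=1 q=0 r=0 y=1 x=1 n0=1 n1=1 clk=1
t5.Δ1 z=1 q=0 r=0 y=1 x=1 n0=1 n1=1 clk=0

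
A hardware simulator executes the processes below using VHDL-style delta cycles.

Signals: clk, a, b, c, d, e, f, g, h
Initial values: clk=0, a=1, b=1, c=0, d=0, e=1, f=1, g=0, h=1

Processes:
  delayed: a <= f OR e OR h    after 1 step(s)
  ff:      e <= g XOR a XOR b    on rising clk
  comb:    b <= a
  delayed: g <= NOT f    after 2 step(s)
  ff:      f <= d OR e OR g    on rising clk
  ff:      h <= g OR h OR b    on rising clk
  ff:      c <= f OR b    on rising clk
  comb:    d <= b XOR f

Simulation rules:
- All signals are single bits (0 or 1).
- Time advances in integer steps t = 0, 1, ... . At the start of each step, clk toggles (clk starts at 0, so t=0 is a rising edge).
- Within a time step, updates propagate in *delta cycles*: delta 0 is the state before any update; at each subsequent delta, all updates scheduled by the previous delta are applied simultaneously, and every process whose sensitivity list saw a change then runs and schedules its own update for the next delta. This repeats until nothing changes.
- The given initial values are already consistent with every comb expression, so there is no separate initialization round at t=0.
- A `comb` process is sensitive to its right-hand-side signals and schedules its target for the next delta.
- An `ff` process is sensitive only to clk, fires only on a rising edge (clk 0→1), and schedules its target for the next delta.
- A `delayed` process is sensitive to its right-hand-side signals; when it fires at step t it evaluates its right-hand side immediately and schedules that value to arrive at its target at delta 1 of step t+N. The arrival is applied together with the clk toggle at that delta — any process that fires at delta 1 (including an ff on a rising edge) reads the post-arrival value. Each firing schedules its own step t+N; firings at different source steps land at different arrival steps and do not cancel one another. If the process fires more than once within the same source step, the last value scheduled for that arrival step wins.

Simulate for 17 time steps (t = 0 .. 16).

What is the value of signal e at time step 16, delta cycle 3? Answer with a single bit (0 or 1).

1

t0.Δ0 h=1 f=1 clk=0 g=0 d=0 a=1 e=1 c=0 b=1
t0.Δ1 h=1 f=1 clk=1 g=0 d=0 a=1 e=1 c=0 b=1
t0.Δ2 h=1 f=1 clk=1 g=0 d=0 a=1 e=0 c=1 b=1
t1.Δ0 h=1 f=1 clk=1 g=0 d=0 a=1 e=0 c=1 b=1
t1.Δ1 h=1 f=1 clk=0 g=0 d=0 a=1 e=0 c=1 b=1
t2.Δ0 h=1 f=1 clk=0 g=0 d=0 a=1 e=0 c=1 b=1
t2.Δ1 h=1 f=1 clk=1 g=0 d=0 a=1 e=0 c=1 b=1
t2.Δ2 h=1 f=0 clk=1 g=0 d=0 a=1 e=0 c=1 b=1
t2.Δ3 h=1 f=0 clk=1 g=0 d=1 a=1 e=0 c=1 b=1
t3.Δ0 h=1 f=0 clk=1 g=0 d=1 a=1 e=0 c=1 b=1
t3.Δ1 h=1 f=0 clk=0 g=0 d=1 a=1 e=0 c=1 b=1
t4.Δ0 h=1 f=0 clk=0 g=0 d=1 a=1 e=0 c=1 b=1
t4.Δ1 h=1 f=0 clk=1 g=1 d=1 a=1 e=0 c=1 b=1
t4.Δ2 h=1 f=1 clk=1 g=1 d=1 a=1 e=1 c=1 b=1
t4.Δ3 h=1 f=1 clk=1 g=1 d=0 a=1 e=1 c=1 b=1
t5.Δ0 h=1 f=1 clk=1 g=1 d=0 a=1 e=1 c=1 b=1
t5.Δ1 h=1 f=1 clk=0 g=1 d=0 a=1 e=1 c=1 b=1
t6.Δ0 h=1 f=1 clk=0 g=1 d=0 a=1 e=1 c=1 b=1
t6.Δ1 h=1 f=1 clk=1 g=0 d=0 a=1 e=1 c=1 b=1
t6.Δ2 h=1 f=1 clk=1 g=0 d=0 a=1 e=0 c=1 b=1
t7.Δ0 h=1 f=1 clk=1 g=0 d=0 a=1 e=0 c=1 b=1
t7.Δ1 h=1 f=1 clk=0 g=0 d=0 a=1 e=0 c=1 b=1
t8.Δ0 h=1 f=1 clk=0 g=0 d=0 a=1 e=0 c=1 b=1
t8.Δ1 h=1 f=1 clk=1 g=0 d=0 a=1 e=0 c=1 b=1
t8.Δ2 h=1 f=0 clk=1 g=0 d=0 a=1 e=0 c=1 b=1
t8.Δ3 h=1 f=0 clk=1 g=0 d=1 a=1 e=0 c=1 b=1
t9.Δ0 h=1 f=0 clk=1 g=0 d=1 a=1 e=0 c=1 b=1
t9.Δ1 h=1 f=0 clk=0 g=0 d=1 a=1 e=0 c=1 b=1
t10.Δ0 h=1 f=0 clk=0 g=0 d=1 a=1 e=0 c=1 b=1
t10.Δ1 h=1 f=0 clk=1 g=1 d=1 a=1 e=0 c=1 b=1
t10.Δ2 h=1 f=1 clk=1 g=1 d=1 a=1 e=1 c=1 b=1
t10.Δ3 h=1 f=1 clk=1 g=1 d=0 a=1 e=1 c=1 b=1
t11.Δ0 h=1 f=1 clk=1 g=1 d=0 a=1 e=1 c=1 b=1
t11.Δ1 h=1 f=1 clk=0 g=1 d=0 a=1 e=1 c=1 b=1
t12.Δ0 h=1 f=1 clk=0 g=1 d=0 a=1 e=1 c=1 b=1
t12.Δ1 h=1 f=1 clk=1 g=0 d=0 a=1 e=1 c=1 b=1
t12.Δ2 h=1 f=1 clk=1 g=0 d=0 a=1 e=0 c=1 b=1
t13.Δ0 h=1 f=1 clk=1 g=0 d=0 a=1 e=0 c=1 b=1
t13.Δ1 h=1 f=1 clk=0 g=0 d=0 a=1 e=0 c=1 b=1
t14.Δ0 h=1 f=1 clk=0 g=0 d=0 a=1 e=0 c=1 b=1
t14.Δ1 h=1 f=1 clk=1 g=0 d=0 a=1 e=0 c=1 b=1
t14.Δ2 h=1 f=0 clk=1 g=0 d=0 a=1 e=0 c=1 b=1
t14.Δ3 h=1 f=0 clk=1 g=0 d=1 a=1 e=0 c=1 b=1
t15.Δ0 h=1 f=0 clk=1 g=0 d=1 a=1 e=0 c=1 b=1
t15.Δ1 h=1 f=0 clk=0 g=0 d=1 a=1 e=0 c=1 b=1
t16.Δ0 h=1 f=0 clk=0 g=0 d=1 a=1 e=0 c=1 b=1
t16.Δ1 h=1 f=0 clk=1 g=1 d=1 a=1 e=0 c=1 b=1
t16.Δ2 h=1 f=1 clk=1 g=1 d=1 a=1 e=1 c=1 b=1
t16.Δ3 h=1 f=1 clk=1 g=1 d=0 a=1 e=1 c=1 b=1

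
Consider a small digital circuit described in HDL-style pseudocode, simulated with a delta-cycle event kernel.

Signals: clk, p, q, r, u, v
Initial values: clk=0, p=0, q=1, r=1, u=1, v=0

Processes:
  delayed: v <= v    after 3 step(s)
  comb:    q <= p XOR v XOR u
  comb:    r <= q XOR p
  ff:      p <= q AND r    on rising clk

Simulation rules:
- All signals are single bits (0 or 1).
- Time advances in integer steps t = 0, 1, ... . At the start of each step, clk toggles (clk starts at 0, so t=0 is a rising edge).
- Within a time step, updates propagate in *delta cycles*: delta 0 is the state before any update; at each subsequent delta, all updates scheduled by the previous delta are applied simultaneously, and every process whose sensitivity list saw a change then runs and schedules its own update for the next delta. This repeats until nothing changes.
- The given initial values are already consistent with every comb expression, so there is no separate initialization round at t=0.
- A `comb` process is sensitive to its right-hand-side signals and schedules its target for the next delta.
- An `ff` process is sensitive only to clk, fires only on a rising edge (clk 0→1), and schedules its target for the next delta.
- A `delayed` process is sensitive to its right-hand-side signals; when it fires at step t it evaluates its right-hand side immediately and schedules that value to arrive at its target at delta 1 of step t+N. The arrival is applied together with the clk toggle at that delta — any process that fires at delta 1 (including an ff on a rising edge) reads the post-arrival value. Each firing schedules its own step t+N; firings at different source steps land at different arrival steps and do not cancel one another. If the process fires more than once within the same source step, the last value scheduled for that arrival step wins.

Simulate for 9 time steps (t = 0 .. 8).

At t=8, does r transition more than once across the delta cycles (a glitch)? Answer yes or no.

yes

t=0 Δ0: r=1 p=0 q=1 clk=0 u=1 v=0
  Δ1: clk:0→1
  Δ2: p:0→1
  Δ3: r:1→0, q:1→0
  Δ4: r:0→1
  (4Δ to stable)
t=1 Δ0: r=1 p=1 q=0 clk=1 u=1 v=0
  Δ1: clk:1→0
  (1Δ to stable)
t=2 Δ0: r=1 p=1 q=0 clk=0 u=1 v=0
  Δ1: clk:0→1
  Δ2: p:1→0
  Δ3: r:1→0, q:0→1
  Δ4: r:0→1
  (4Δ to stable)
t=3 Δ0: r=1 p=0 q=1 clk=1 u=1 v=0
  Δ1: clk:1→0
  (1Δ to stable)
t=4 Δ0: r=1 p=0 q=1 clk=0 u=1 v=0
  Δ1: clk:0→1
  Δ2: p:0→1
  Δ3: r:1→0, q:1→0
  Δ4: r:0→1
  (4Δ to stable)
t=5 Δ0: r=1 p=1 q=0 clk=1 u=1 v=0
  Δ1: clk:1→0
  (1Δ to stable)
t=6 Δ0: r=1 p=1 q=0 clk=0 u=1 v=0
  Δ1: clk:0→1
  Δ2: p:1→0
  Δ3: r:1→0, q:0→1
  Δ4: r:0→1
  (4Δ to stable)
t=7 Δ0: r=1 p=0 q=1 clk=1 u=1 v=0
  Δ1: clk:1→0
  (1Δ to stable)
t=8 Δ0: r=1 p=0 q=1 clk=0 u=1 v=0
  Δ1: clk:0→1
  Δ2: p:0→1
  Δ3: r:1→0, q:1→0
  Δ4: r:0→1
  (4Δ to stable)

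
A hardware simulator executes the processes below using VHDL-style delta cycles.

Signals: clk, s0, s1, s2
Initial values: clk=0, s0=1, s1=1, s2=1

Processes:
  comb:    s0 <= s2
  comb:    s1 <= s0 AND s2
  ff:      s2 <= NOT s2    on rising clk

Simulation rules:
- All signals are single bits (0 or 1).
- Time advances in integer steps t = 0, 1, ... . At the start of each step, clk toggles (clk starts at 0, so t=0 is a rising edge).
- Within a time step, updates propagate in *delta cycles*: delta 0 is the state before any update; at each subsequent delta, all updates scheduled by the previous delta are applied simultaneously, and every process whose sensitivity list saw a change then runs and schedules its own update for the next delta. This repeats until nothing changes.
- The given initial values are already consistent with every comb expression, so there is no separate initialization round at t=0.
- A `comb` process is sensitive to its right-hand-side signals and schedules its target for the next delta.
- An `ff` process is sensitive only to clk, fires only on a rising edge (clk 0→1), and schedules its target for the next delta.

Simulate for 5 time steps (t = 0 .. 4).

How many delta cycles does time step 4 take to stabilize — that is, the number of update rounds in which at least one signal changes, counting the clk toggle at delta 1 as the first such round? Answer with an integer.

[bits: clk,s1,s2,s0]
t=0: Δ0=0111 Δ1=1111 Δ2=1101 Δ3=1000 | 3Δ
t=1: Δ0=1000 Δ1=0000 | 1Δ
t=2: Δ0=0000 Δ1=1000 Δ2=1010 Δ3=1011 Δ4=1111 | 4Δ
t=3: Δ0=1111 Δ1=0111 | 1Δ
t=4: Δ0=0111 Δ1=1111 Δ2=1101 Δ3=1000 | 3Δ

3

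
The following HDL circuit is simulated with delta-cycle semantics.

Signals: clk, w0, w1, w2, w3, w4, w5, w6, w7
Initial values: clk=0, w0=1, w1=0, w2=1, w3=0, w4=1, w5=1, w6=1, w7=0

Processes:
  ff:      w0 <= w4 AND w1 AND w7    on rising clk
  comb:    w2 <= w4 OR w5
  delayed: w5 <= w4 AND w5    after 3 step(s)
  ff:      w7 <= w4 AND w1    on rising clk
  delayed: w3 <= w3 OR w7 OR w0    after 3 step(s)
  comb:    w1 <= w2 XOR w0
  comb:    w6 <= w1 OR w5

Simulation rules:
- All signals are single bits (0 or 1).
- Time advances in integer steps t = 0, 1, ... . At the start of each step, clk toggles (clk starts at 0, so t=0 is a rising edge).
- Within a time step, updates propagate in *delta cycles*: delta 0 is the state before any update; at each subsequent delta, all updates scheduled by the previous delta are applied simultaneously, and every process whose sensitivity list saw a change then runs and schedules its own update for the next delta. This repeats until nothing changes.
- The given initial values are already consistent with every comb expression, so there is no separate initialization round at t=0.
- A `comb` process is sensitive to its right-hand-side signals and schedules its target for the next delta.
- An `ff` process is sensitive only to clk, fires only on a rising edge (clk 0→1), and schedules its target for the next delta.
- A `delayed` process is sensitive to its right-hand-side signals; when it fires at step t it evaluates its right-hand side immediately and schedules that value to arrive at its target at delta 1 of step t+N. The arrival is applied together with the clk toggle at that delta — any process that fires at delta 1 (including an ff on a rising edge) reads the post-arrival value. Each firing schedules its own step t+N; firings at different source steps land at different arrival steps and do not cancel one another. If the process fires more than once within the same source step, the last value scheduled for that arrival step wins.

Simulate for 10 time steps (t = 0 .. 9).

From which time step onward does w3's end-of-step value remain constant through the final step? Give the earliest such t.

t0.Δ0 w3=0 w5=1 w2=1 w4=1 w1=0 clk=0 w0=1 w7=0 w6=1
t0.Δ1 w3=0 w5=1 w2=1 w4=1 w1=0 clk=1 w0=1 w7=0 w6=1
t0.Δ2 w3=0 w5=1 w2=1 w4=1 w1=0 clk=1 w0=0 w7=0 w6=1
t0.Δ3 w3=0 w5=1 w2=1 w4=1 w1=1 clk=1 w0=0 w7=0 w6=1
t1.Δ0 w3=0 w5=1 w2=1 w4=1 w1=1 clk=1 w0=0 w7=0 w6=1
t1.Δ1 w3=0 w5=1 w2=1 w4=1 w1=1 clk=0 w0=0 w7=0 w6=1
t2.Δ0 w3=0 w5=1 w2=1 w4=1 w1=1 clk=0 w0=0 w7=0 w6=1
t2.Δ1 w3=0 w5=1 w2=1 w4=1 w1=1 clk=1 w0=0 w7=0 w6=1
t2.Δ2 w3=0 w5=1 w2=1 w4=1 w1=1 clk=1 w0=0 w7=1 w6=1
t3.Δ0 w3=0 w5=1 w2=1 w4=1 w1=1 clk=1 w0=0 w7=1 w6=1
t3.Δ1 w3=0 w5=1 w2=1 w4=1 w1=1 clk=0 w0=0 w7=1 w6=1
t4.Δ0 w3=0 w5=1 w2=1 w4=1 w1=1 clk=0 w0=0 w7=1 w6=1
t4.Δ1 w3=0 w5=1 w2=1 w4=1 w1=1 clk=1 w0=0 w7=1 w6=1
t4.Δ2 w3=0 w5=1 w2=1 w4=1 w1=1 clk=1 w0=1 w7=1 w6=1
t4.Δ3 w3=0 w5=1 w2=1 w4=1 w1=0 clk=1 w0=1 w7=1 w6=1
t5.Δ0 w3=0 w5=1 w2=1 w4=1 w1=0 clk=1 w0=1 w7=1 w6=1
t5.Δ1 w3=1 w5=1 w2=1 w4=1 w1=0 clk=0 w0=1 w7=1 w6=1
t6.Δ0 w3=1 w5=1 w2=1 w4=1 w1=0 clk=0 w0=1 w7=1 w6=1
t6.Δ1 w3=1 w5=1 w2=1 w4=1 w1=0 clk=1 w0=1 w7=1 w6=1
t6.Δ2 w3=1 w5=1 w2=1 w4=1 w1=0 clk=1 w0=0 w7=0 w6=1
t6.Δ3 w3=1 w5=1 w2=1 w4=1 w1=1 clk=1 w0=0 w7=0 w6=1
t7.Δ0 w3=1 w5=1 w2=1 w4=1 w1=1 clk=1 w0=0 w7=0 w6=1
t7.Δ1 w3=1 w5=1 w2=1 w4=1 w1=1 clk=0 w0=0 w7=0 w6=1
t8.Δ0 w3=1 w5=1 w2=1 w4=1 w1=1 clk=0 w0=0 w7=0 w6=1
t8.Δ1 w3=1 w5=1 w2=1 w4=1 w1=1 clk=1 w0=0 w7=0 w6=1
t8.Δ2 w3=1 w5=1 w2=1 w4=1 w1=1 clk=1 w0=0 w7=1 w6=1
t9.Δ0 w3=1 w5=1 w2=1 w4=1 w1=1 clk=1 w0=0 w7=1 w6=1
t9.Δ1 w3=1 w5=1 w2=1 w4=1 w1=1 clk=0 w0=0 w7=1 w6=1

5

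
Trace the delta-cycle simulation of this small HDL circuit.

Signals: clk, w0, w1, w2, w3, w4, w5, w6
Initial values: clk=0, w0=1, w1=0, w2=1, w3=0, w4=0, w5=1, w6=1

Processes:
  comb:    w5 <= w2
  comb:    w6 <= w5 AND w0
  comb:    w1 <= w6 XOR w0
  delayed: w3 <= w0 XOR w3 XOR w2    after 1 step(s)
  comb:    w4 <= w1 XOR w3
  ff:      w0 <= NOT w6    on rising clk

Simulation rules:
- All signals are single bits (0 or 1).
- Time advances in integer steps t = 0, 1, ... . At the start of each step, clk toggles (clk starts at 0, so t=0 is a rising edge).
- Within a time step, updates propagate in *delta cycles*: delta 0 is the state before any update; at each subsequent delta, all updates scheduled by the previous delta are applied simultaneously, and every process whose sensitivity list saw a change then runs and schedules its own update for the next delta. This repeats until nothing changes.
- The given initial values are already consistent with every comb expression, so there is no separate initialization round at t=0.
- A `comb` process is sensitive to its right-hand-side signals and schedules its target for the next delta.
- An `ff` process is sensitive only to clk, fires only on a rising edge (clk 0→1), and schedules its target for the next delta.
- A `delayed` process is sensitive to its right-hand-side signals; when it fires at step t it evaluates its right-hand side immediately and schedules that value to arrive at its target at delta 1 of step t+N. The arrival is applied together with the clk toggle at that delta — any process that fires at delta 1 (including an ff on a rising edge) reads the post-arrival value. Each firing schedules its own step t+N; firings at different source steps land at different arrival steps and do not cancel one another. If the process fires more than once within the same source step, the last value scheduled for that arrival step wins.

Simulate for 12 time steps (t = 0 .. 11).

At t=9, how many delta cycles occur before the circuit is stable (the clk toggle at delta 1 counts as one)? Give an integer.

2

t0.Δ0 w0=1 w4=0 w6=1 clk=0 w3=0 w2=1 w1=0 w5=1
t0.Δ1 w0=1 w4=0 w6=1 clk=1 w3=0 w2=1 w1=0 w5=1
t0.Δ2 w0=0 w4=0 w6=1 clk=1 w3=0 w2=1 w1=0 w5=1
t0.Δ3 w0=0 w4=0 w6=0 clk=1 w3=0 w2=1 w1=1 w5=1
t0.Δ4 w0=0 w4=1 w6=0 clk=1 w3=0 w2=1 w1=0 w5=1
t0.Δ5 w0=0 w4=0 w6=0 clk=1 w3=0 w2=1 w1=0 w5=1
t1.Δ0 w0=0 w4=0 w6=0 clk=1 w3=0 w2=1 w1=0 w5=1
t1.Δ1 w0=0 w4=0 w6=0 clk=0 w3=1 w2=1 w1=0 w5=1
t1.Δ2 w0=0 w4=1 w6=0 clk=0 w3=1 w2=1 w1=0 w5=1
t2.Δ0 w0=0 w4=1 w6=0 clk=0 w3=1 w2=1 w1=0 w5=1
t2.Δ1 w0=0 w4=1 w6=0 clk=1 w3=0 w2=1 w1=0 w5=1
t2.Δ2 w0=1 w4=0 w6=0 clk=1 w3=0 w2=1 w1=0 w5=1
t2.Δ3 w0=1 w4=0 w6=1 clk=1 w3=0 w2=1 w1=1 w5=1
t2.Δ4 w0=1 w4=1 w6=1 clk=1 w3=0 w2=1 w1=0 w5=1
t2.Δ5 w0=1 w4=0 w6=1 clk=1 w3=0 w2=1 w1=0 w5=1
t3.Δ0 w0=1 w4=0 w6=1 clk=1 w3=0 w2=1 w1=0 w5=1
t3.Δ1 w0=1 w4=0 w6=1 clk=0 w3=0 w2=1 w1=0 w5=1
t4.Δ0 w0=1 w4=0 w6=1 clk=0 w3=0 w2=1 w1=0 w5=1
t4.Δ1 w0=1 w4=0 w6=1 clk=1 w3=0 w2=1 w1=0 w5=1
t4.Δ2 w0=0 w4=0 w6=1 clk=1 w3=0 w2=1 w1=0 w5=1
t4.Δ3 w0=0 w4=0 w6=0 clk=1 w3=0 w2=1 w1=1 w5=1
t4.Δ4 w0=0 w4=1 w6=0 clk=1 w3=0 w2=1 w1=0 w5=1
t4.Δ5 w0=0 w4=0 w6=0 clk=1 w3=0 w2=1 w1=0 w5=1
t5.Δ0 w0=0 w4=0 w6=0 clk=1 w3=0 w2=1 w1=0 w5=1
t5.Δ1 w0=0 w4=0 w6=0 clk=0 w3=1 w2=1 w1=0 w5=1
t5.Δ2 w0=0 w4=1 w6=0 clk=0 w3=1 w2=1 w1=0 w5=1
t6.Δ0 w0=0 w4=1 w6=0 clk=0 w3=1 w2=1 w1=0 w5=1
t6.Δ1 w0=0 w4=1 w6=0 clk=1 w3=0 w2=1 w1=0 w5=1
t6.Δ2 w0=1 w4=0 w6=0 clk=1 w3=0 w2=1 w1=0 w5=1
t6.Δ3 w0=1 w4=0 w6=1 clk=1 w3=0 w2=1 w1=1 w5=1
t6.Δ4 w0=1 w4=1 w6=1 clk=1 w3=0 w2=1 w1=0 w5=1
t6.Δ5 w0=1 w4=0 w6=1 clk=1 w3=0 w2=1 w1=0 w5=1
t7.Δ0 w0=1 w4=0 w6=1 clk=1 w3=0 w2=1 w1=0 w5=1
t7.Δ1 w0=1 w4=0 w6=1 clk=0 w3=0 w2=1 w1=0 w5=1
t8.Δ0 w0=1 w4=0 w6=1 clk=0 w3=0 w2=1 w1=0 w5=1
t8.Δ1 w0=1 w4=0 w6=1 clk=1 w3=0 w2=1 w1=0 w5=1
t8.Δ2 w0=0 w4=0 w6=1 clk=1 w3=0 w2=1 w1=0 w5=1
t8.Δ3 w0=0 w4=0 w6=0 clk=1 w3=0 w2=1 w1=1 w5=1
t8.Δ4 w0=0 w4=1 w6=0 clk=1 w3=0 w2=1 w1=0 w5=1
t8.Δ5 w0=0 w4=0 w6=0 clk=1 w3=0 w2=1 w1=0 w5=1
t9.Δ0 w0=0 w4=0 w6=0 clk=1 w3=0 w2=1 w1=0 w5=1
t9.Δ1 w0=0 w4=0 w6=0 clk=0 w3=1 w2=1 w1=0 w5=1
t9.Δ2 w0=0 w4=1 w6=0 clk=0 w3=1 w2=1 w1=0 w5=1
t10.Δ0 w0=0 w4=1 w6=0 clk=0 w3=1 w2=1 w1=0 w5=1
t10.Δ1 w0=0 w4=1 w6=0 clk=1 w3=0 w2=1 w1=0 w5=1
t10.Δ2 w0=1 w4=0 w6=0 clk=1 w3=0 w2=1 w1=0 w5=1
t10.Δ3 w0=1 w4=0 w6=1 clk=1 w3=0 w2=1 w1=1 w5=1
t10.Δ4 w0=1 w4=1 w6=1 clk=1 w3=0 w2=1 w1=0 w5=1
t10.Δ5 w0=1 w4=0 w6=1 clk=1 w3=0 w2=1 w1=0 w5=1
t11.Δ0 w0=1 w4=0 w6=1 clk=1 w3=0 w2=1 w1=0 w5=1
t11.Δ1 w0=1 w4=0 w6=1 clk=0 w3=0 w2=1 w1=0 w5=1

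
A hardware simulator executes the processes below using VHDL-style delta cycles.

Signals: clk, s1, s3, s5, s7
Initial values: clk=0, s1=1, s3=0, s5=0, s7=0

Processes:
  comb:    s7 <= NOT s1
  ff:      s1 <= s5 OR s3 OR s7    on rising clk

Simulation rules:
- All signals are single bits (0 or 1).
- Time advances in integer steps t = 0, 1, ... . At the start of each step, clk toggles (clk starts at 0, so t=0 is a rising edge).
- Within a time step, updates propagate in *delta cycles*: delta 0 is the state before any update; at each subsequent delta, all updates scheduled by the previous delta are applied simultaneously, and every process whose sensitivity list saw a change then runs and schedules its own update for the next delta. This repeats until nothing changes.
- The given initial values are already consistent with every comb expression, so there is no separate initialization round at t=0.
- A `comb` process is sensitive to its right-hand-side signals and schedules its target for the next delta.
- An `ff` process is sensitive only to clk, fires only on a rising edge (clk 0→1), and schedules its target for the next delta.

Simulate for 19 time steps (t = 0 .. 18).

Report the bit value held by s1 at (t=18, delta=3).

[bits: s7,clk,s5,s3,s1]
t=0: Δ0=00001 Δ1=01001 Δ2=01000 Δ3=11000 | 3Δ
t=1: Δ0=11000 Δ1=10000 | 1Δ
t=2: Δ0=10000 Δ1=11000 Δ2=11001 Δ3=01001 | 3Δ
t=3: Δ0=01001 Δ1=00001 | 1Δ
t=4: Δ0=00001 Δ1=01001 Δ2=01000 Δ3=11000 | 3Δ
t=5: Δ0=11000 Δ1=10000 | 1Δ
t=6: Δ0=10000 Δ1=11000 Δ2=11001 Δ3=01001 | 3Δ
t=7: Δ0=01001 Δ1=00001 | 1Δ
t=8: Δ0=00001 Δ1=01001 Δ2=01000 Δ3=11000 | 3Δ
t=9: Δ0=11000 Δ1=10000 | 1Δ
t=10: Δ0=10000 Δ1=11000 Δ2=11001 Δ3=01001 | 3Δ
t=11: Δ0=01001 Δ1=00001 | 1Δ
t=12: Δ0=00001 Δ1=01001 Δ2=01000 Δ3=11000 | 3Δ
t=13: Δ0=11000 Δ1=10000 | 1Δ
t=14: Δ0=10000 Δ1=11000 Δ2=11001 Δ3=01001 | 3Δ
t=15: Δ0=01001 Δ1=00001 | 1Δ
t=16: Δ0=00001 Δ1=01001 Δ2=01000 Δ3=11000 | 3Δ
t=17: Δ0=11000 Δ1=10000 | 1Δ
t=18: Δ0=10000 Δ1=11000 Δ2=11001 Δ3=01001 | 3Δ

1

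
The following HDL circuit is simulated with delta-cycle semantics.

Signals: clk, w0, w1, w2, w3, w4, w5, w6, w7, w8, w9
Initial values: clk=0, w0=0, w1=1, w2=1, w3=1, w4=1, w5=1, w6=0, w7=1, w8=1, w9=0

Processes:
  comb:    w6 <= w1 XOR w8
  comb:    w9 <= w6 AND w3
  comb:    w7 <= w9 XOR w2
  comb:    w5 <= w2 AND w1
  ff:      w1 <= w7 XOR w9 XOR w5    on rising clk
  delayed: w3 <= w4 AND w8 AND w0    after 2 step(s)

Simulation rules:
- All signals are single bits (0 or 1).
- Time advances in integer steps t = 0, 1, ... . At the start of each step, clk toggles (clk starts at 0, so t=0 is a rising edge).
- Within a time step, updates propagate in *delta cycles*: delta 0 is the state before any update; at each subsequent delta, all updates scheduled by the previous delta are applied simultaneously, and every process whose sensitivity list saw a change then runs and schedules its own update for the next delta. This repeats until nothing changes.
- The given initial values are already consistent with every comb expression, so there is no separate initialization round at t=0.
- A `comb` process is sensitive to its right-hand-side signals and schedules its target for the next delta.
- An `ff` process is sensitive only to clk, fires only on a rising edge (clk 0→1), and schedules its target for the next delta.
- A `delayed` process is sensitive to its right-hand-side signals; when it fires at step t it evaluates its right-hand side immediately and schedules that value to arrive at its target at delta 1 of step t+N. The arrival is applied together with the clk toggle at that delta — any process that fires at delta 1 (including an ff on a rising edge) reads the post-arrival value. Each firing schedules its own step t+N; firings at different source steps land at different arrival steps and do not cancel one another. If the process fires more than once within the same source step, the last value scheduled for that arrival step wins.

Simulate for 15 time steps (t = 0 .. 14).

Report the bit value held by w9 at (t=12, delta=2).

0

[bits: w0,w5,w1,w7,w9,clk,w8,w6,w3,w4,w2]
t=0: Δ0=01110010111 Δ1=01110110111 Δ2=01010110111 Δ3=00010111111 Δ4=00011111111 Δ5=00001111111 | 5Δ
t=1: Δ0=00001111111 Δ1=00001011111 | 1Δ
t=2: Δ0=00001011111 Δ1=00001111111 Δ2=00101111111 Δ3=01101110111 Δ4=01100110111 Δ5=01110110111 | 5Δ
t=3: Δ0=01110110111 Δ1=01110010111 | 1Δ
t=4: Δ0=01110010111 Δ1=01110110111 Δ2=01010110111 Δ3=00010111111 Δ4=00011111111 Δ5=00001111111 | 5Δ
t=5: Δ0=00001111111 Δ1=00001011111 | 1Δ
t=6: Δ0=00001011111 Δ1=00001111111 Δ2=00101111111 Δ3=01101110111 Δ4=01100110111 Δ5=01110110111 | 5Δ
t=7: Δ0=01110110111 Δ1=01110010111 | 1Δ
t=8: Δ0=01110010111 Δ1=01110110111 Δ2=01010110111 Δ3=00010111111 Δ4=00011111111 Δ5=00001111111 | 5Δ
t=9: Δ0=00001111111 Δ1=00001011111 | 1Δ
t=10: Δ0=00001011111 Δ1=00001111111 Δ2=00101111111 Δ3=01101110111 Δ4=01100110111 Δ5=01110110111 | 5Δ
t=11: Δ0=01110110111 Δ1=01110010111 | 1Δ
t=12: Δ0=01110010111 Δ1=01110110111 Δ2=01010110111 Δ3=00010111111 Δ4=00011111111 Δ5=00001111111 | 5Δ
t=13: Δ0=00001111111 Δ1=00001011111 | 1Δ
t=14: Δ0=00001011111 Δ1=00001111111 Δ2=00101111111 Δ3=01101110111 Δ4=01100110111 Δ5=01110110111 | 5Δ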